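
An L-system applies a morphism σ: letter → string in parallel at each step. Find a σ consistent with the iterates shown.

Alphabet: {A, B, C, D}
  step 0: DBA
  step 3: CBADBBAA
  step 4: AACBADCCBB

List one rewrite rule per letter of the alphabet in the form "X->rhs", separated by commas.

A->B, B->C, C->AA, D->AD

  step 3 ⇒ step 4: CBADBBAA ⇒ AA·C·B·AD·C·C·B·B
    A ↦ B
    B ↦ C
    C ↦ AA
    D ↦ AD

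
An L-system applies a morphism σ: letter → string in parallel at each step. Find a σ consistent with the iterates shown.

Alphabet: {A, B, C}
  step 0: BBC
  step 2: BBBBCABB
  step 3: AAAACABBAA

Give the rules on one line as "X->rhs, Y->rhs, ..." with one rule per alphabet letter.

A->BB, B->A, C->CA

  step 2 ⇒ step 3: BBBBCABB ⇒ A·A·A·A·CA·BB·A·A
    A ↦ BB
    B ↦ A
    C ↦ CA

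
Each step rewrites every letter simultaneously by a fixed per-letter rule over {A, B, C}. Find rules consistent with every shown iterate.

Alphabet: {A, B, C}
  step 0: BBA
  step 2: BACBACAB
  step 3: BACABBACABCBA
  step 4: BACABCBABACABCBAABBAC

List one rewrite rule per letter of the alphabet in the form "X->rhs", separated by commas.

  step 3 ⇒ step 4: BACABBACABCBA ⇒ BA·C·AB·C·BA·BA·C·AB·C·BA·AB·BA·C
    A ↦ C
    B ↦ BA
    C ↦ AB

A->C, B->BA, C->AB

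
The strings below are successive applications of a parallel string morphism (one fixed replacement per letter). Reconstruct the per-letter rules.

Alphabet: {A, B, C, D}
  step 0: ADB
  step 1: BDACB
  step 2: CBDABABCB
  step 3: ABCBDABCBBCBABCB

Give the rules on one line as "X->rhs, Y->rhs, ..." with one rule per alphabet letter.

  step 2 ⇒ step 3: CBDABABCB ⇒ AB·CB·DA·B·CB·B·CB·AB·CB
    A ↦ B
    B ↦ CB
    C ↦ AB
    D ↦ DA

A->B, B->CB, C->AB, D->DA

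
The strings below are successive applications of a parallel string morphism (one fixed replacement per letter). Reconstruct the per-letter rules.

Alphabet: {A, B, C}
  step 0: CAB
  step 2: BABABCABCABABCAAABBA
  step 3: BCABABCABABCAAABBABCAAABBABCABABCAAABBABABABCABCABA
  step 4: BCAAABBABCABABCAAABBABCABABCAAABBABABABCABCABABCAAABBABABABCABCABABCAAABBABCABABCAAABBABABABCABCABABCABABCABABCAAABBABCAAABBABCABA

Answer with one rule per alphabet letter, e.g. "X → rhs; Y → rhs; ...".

A->BA, B->BCA, C->AAB

  step 3 ⇒ step 4: BCABABCABABCAAABBABCAAABBABCABABCAAABBABABABCABCABA ⇒ BCA·AAB·BA·BCA·BA·BCA·AAB·BA·BCA·BA·BCA·AAB·BA·BA·BA·BCA·BCA·BA·BCA·AAB·BA·BA·BA·BCA·BCA·BA·BCA·AAB·BA·BCA·BA·BCA·AAB·BA·BA·BA·BCA·BCA·BA·BCA·BA·BCA·BA·BCA·AAB·BA·BCA·AAB·BA·BCA·BA
    A ↦ BA
    B ↦ BCA
    C ↦ AAB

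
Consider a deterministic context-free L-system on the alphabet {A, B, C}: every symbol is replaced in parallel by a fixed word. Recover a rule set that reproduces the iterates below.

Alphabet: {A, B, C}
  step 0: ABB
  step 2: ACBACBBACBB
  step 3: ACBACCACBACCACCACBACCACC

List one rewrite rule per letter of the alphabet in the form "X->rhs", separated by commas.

  step 2 ⇒ step 3: ACBACBBACBB ⇒ AC·B·ACC·AC·B·ACC·ACC·AC·B·ACC·ACC
    A ↦ AC
    B ↦ ACC
    C ↦ B

A->AC, B->ACC, C->B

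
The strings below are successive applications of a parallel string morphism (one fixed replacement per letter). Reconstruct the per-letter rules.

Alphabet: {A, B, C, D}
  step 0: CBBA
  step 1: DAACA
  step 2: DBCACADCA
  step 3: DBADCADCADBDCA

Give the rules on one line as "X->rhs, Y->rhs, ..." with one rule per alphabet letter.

  step 2 ⇒ step 3: DBCACADCA ⇒ DB·A·D·CA·D·CA·DB·D·CA
    A ↦ CA
    B ↦ A
    C ↦ D
    D ↦ DB

A->CA, B->A, C->D, D->DB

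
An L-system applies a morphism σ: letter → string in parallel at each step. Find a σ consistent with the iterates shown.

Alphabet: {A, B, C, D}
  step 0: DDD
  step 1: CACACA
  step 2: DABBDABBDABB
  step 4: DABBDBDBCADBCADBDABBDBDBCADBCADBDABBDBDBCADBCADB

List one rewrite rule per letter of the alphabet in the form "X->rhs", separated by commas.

A->BB, B->DB, C->DA, D->CA

  step 1 ⇒ step 2: CACACA ⇒ DA·BB·DA·BB·DA·BB
    A ↦ BB
    C ↦ DA
    B ↦ DB  (constrained at step 2)
  step 0 ⇒ step 1: DDD ⇒ CA·CA·CA
    D ↦ CA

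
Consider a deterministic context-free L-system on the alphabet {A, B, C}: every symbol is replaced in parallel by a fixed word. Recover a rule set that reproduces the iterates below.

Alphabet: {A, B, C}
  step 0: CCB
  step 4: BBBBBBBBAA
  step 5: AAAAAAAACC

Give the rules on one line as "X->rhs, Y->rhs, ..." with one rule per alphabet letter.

A->C, B->A, C->BB

  step 4 ⇒ step 5: BBBBBBBBAA ⇒ A·A·A·A·A·A·A·A·C·C
    A ↦ C
    B ↦ A
    C ↦ BB  (constrained at step 0)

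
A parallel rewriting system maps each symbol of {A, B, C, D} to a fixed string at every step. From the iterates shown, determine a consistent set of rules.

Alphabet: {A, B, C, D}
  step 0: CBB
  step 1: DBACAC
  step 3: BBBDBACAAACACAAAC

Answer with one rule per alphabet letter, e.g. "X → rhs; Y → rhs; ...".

A->B, B->AC, C->DB, D->AA

  step 0 ⇒ step 1: CBB ⇒ DB·AC·AC
    B ↦ AC
    C ↦ DB
    A ↦ B  (constrained at step 1)
    D ↦ AA  (constrained at step 1)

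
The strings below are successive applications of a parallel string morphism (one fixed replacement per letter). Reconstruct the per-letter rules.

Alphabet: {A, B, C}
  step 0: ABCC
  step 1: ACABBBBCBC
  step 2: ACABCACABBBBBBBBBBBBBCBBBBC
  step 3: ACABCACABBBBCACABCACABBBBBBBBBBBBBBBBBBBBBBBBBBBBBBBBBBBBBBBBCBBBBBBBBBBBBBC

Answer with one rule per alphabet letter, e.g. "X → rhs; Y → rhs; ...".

A->ACA, B->BBB, C->BC

  step 2 ⇒ step 3: ACABCACABBBBBBBBBBBBBCBBBBC ⇒ ACA·BC·ACA·BBB·BC·ACA·BC·ACA·BBB·BBB·BBB·BBB·BBB·BBB·BBB·BBB·BBB·BBB·BBB·BBB·BBB·BC·BBB·BBB·BBB·BBB·BC
    A ↦ ACA
    B ↦ BBB
    C ↦ BC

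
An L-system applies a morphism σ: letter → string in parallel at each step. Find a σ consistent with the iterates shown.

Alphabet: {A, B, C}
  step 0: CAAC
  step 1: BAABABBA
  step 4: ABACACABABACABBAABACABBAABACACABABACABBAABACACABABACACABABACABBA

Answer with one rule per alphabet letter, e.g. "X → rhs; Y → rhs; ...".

A->AB, B->AC, C->BA

  step 0 ⇒ step 1: CAAC ⇒ BA·AB·AB·BA
    A ↦ AB
    C ↦ BA
    B ↦ AC  (constrained at step 1)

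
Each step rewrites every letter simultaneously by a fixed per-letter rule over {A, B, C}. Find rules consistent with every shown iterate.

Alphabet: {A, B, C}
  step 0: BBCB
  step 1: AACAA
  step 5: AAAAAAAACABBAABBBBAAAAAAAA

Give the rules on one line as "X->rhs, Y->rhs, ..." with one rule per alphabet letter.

  step 0 ⇒ step 1: BBCB ⇒ A·A·CA·A
    B ↦ A
    C ↦ CA
    A ↦ BB  (constrained at step 1)

A->BB, B->A, C->CA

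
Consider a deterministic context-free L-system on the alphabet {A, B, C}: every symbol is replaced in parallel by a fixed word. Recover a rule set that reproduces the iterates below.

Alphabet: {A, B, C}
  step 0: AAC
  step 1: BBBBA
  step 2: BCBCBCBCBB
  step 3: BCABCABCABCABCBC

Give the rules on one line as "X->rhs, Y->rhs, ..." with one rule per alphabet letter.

  step 2 ⇒ step 3: BCBCBCBCBB ⇒ BC·A·BC·A·BC·A·BC·A·BC·BC
    B ↦ BC
    C ↦ A
  step 0 ⇒ step 1: AAC ⇒ BB·BB·A
    A ↦ BB

A->BB, B->BC, C->A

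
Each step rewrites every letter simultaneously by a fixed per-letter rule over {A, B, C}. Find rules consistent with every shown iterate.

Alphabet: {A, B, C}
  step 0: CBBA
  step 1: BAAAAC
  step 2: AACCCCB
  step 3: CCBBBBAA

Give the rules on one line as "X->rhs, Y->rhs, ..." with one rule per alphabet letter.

A->C, B->AA, C->B

  step 2 ⇒ step 3: AACCCCB ⇒ C·C·B·B·B·B·AA
    A ↦ C
    B ↦ AA
    C ↦ B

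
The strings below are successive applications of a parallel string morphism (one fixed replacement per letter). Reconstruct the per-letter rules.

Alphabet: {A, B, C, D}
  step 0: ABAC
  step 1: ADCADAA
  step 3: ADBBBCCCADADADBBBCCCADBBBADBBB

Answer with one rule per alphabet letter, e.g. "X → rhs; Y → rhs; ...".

A->AD, B->C, C->AA, D->BBB

  step 0 ⇒ step 1: ABAC ⇒ AD·C·AD·AA
    A ↦ AD
    B ↦ C
    C ↦ AA
    D ↦ BBB  (constrained at step 1)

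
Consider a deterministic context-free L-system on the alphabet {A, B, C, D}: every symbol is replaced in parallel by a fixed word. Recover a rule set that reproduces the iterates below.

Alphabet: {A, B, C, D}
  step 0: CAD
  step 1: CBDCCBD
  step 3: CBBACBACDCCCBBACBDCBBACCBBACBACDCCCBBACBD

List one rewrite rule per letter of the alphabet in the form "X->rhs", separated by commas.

  step 0 ⇒ step 1: CAD ⇒ CB·DCC·BD
    A ↦ DCC
    C ↦ CB
    D ↦ BD
    B ↦ BAC  (constrained at step 1)

A->DCC, B->BAC, C->CB, D->BD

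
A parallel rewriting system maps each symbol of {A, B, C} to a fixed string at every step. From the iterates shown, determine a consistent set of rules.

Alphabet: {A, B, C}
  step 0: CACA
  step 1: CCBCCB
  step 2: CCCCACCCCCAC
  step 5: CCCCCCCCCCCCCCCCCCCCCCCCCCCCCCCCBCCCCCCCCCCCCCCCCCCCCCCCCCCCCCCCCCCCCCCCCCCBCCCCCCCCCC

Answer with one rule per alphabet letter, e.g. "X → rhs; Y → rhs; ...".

  step 1 ⇒ step 2: CCBCCB ⇒ CC·CC·AC·CC·CC·AC
    B ↦ AC
    C ↦ CC
  step 0 ⇒ step 1: CACA ⇒ CC·B·CC·B
    A ↦ B

A->B, B->AC, C->CC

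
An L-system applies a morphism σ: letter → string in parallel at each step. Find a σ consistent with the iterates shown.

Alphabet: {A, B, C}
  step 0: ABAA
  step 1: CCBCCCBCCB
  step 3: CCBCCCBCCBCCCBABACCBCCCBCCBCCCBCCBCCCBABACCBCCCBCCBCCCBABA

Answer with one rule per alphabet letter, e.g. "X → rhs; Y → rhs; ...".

A->CCB, B->C, C->ABA

  step 0 ⇒ step 1: ABAA ⇒ CCB·C·CCB·CCB
    A ↦ CCB
    B ↦ C
    C ↦ ABA  (constrained at step 1)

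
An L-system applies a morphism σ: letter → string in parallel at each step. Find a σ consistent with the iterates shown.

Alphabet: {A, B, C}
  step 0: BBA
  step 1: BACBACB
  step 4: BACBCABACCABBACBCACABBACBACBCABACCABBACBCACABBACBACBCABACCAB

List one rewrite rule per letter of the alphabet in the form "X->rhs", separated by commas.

  step 0 ⇒ step 1: BBA ⇒ BAC·BAC·B
    A ↦ B
    B ↦ BAC
    C ↦ CA  (constrained at step 1)

A->B, B->BAC, C->CA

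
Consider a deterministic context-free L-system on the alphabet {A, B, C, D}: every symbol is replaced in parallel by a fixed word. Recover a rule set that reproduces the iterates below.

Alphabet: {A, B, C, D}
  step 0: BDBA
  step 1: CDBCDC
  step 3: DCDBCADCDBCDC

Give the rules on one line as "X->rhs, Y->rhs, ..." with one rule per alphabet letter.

A->DC, B->C, C->A, D->DB

  step 0 ⇒ step 1: BDBA ⇒ C·DB·C·DC
    A ↦ DC
    B ↦ C
    D ↦ DB
    C ↦ A  (constrained at step 1)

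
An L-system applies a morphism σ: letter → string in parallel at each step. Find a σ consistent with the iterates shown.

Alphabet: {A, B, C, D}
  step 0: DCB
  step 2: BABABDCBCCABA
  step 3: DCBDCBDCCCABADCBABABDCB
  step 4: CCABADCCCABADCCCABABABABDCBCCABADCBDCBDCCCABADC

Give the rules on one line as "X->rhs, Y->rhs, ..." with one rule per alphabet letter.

A->B, B->DC, C->BA, D->CCA

  step 3 ⇒ step 4: DCBDCBDCCCABADCBABABDCB ⇒ CCA·BA·DC·CCA·BA·DC·CCA·BA·BA·BA·B·DC·B·CCA·BA·DC·B·DC·B·DC·CCA·BA·DC
    A ↦ B
    B ↦ DC
    C ↦ BA
    D ↦ CCA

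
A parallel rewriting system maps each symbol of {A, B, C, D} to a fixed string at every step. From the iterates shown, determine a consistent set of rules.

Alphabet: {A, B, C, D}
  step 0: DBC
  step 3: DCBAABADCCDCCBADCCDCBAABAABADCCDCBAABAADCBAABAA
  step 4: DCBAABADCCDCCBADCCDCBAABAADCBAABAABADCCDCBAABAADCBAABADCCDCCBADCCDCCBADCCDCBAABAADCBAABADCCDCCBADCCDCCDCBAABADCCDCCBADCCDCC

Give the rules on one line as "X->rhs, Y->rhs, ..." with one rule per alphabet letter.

  step 3 ⇒ step 4: DCBAABADCCDCCBADCCDCBAABAABADCCDCBAABAADCBAABAA ⇒ DC·BAA·BA·DCC·DCC·BA·DCC·DC·BAA·BAA·DC·BAA·BAA·BA·DCC·DC·BAA·BAA·DC·BAA·BA·DCC·DCC·BA·DCC·DCC·BA·DCC·DC·BAA·BAA·DC·BAA·BA·DCC·DCC·BA·DCC·DCC·DC·BAA·BA·DCC·DCC·BA·DCC·DCC
    A ↦ DCC
    B ↦ BA
    C ↦ BAA
    D ↦ DC

A->DCC, B->BA, C->BAA, D->DC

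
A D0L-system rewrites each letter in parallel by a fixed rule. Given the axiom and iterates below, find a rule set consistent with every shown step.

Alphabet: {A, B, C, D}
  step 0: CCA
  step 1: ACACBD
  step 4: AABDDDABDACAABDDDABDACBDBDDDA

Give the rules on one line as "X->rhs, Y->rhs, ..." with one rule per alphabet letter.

A->BD, B->DD, C->AC, D->A

  step 0 ⇒ step 1: CCA ⇒ AC·AC·BD
    A ↦ BD
    C ↦ AC
    B ↦ DD  (constrained at step 1)
    D ↦ A  (constrained at step 1)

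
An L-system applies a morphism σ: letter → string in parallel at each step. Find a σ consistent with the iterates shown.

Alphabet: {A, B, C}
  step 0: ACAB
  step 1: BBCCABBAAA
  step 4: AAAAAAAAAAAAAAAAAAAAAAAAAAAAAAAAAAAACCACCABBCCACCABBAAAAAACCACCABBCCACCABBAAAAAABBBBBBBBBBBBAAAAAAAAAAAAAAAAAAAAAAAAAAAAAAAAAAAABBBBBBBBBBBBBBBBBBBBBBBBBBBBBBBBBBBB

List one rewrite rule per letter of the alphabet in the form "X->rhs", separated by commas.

A->BB, B->AAA, C->CCA

  step 0 ⇒ step 1: ACAB ⇒ BB·CCA·BB·AAA
    A ↦ BB
    B ↦ AAA
    C ↦ CCA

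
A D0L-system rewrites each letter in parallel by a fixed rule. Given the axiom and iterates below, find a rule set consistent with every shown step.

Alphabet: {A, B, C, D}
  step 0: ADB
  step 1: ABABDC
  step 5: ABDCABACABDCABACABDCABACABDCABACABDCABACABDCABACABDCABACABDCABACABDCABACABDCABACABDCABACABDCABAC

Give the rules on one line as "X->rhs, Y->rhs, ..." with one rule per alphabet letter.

A->AB, B->DC, C->AC, D->AB

  step 0 ⇒ step 1: ADB ⇒ AB·AB·DC
    A ↦ AB
    B ↦ DC
    D ↦ AB
    C ↦ AC  (constrained at step 1)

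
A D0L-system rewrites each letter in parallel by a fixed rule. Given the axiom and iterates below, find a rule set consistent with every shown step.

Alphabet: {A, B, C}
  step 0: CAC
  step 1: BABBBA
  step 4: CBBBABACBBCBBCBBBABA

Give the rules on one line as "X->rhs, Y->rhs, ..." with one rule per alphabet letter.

A->BB, B->C, C->BA

  step 0 ⇒ step 1: CAC ⇒ BA·BB·BA
    A ↦ BB
    C ↦ BA
    B ↦ C  (constrained at step 1)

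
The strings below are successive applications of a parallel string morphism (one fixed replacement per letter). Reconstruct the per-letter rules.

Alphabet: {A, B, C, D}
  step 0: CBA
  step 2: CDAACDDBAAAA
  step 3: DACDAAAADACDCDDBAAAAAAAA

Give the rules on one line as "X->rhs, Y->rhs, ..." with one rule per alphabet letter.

A->AA, B->DB, C->DA, D->CD

  step 2 ⇒ step 3: CDAACDDBAAAA ⇒ DA·CD·AA·AA·DA·CD·CD·DB·AA·AA·AA·AA
    A ↦ AA
    B ↦ DB
    C ↦ DA
    D ↦ CD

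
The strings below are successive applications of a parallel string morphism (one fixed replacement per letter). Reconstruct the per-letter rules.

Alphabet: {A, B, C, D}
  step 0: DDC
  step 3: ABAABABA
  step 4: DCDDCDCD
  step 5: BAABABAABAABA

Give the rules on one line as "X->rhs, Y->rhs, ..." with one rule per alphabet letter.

  step 4 ⇒ step 5: DCDDCDCD ⇒ BA·A·BA·BA·A·BA·A·BA
    C ↦ A
    D ↦ BA
  step 3 ⇒ step 4: ABAABABA ⇒ D·C·D·D·C·D·C·D
    A ↦ D
  step 3 ⇒ step 4: ABAABABA ⇒ D·C·D·D·C·D·C·D
    B ↦ C

A->D, B->C, C->A, D->BA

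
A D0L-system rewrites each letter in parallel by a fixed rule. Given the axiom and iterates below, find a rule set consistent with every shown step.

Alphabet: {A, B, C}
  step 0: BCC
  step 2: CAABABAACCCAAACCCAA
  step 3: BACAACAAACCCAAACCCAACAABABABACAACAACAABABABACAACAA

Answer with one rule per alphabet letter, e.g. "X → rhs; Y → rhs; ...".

A->CAA, B->ACC, C->BA

  step 2 ⇒ step 3: CAABABAACCCAAACCCAA ⇒ BA·CAA·CAA·ACC·CAA·ACC·CAA·CAA·BA·BA·BA·CAA·CAA·CAA·BA·BA·BA·CAA·CAA
    A ↦ CAA
    B ↦ ACC
    C ↦ BA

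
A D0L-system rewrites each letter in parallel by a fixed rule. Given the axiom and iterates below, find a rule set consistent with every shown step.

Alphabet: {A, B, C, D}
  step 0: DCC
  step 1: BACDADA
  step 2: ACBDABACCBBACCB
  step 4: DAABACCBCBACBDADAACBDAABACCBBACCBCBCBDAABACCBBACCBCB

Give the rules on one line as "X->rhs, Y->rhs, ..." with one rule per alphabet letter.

  step 1 ⇒ step 2: BACDADA ⇒ A·CB·DA·BAC·CB·BAC·CB
    A ↦ CB
    B ↦ A
    C ↦ DA
    D ↦ BAC

A->CB, B->A, C->DA, D->BAC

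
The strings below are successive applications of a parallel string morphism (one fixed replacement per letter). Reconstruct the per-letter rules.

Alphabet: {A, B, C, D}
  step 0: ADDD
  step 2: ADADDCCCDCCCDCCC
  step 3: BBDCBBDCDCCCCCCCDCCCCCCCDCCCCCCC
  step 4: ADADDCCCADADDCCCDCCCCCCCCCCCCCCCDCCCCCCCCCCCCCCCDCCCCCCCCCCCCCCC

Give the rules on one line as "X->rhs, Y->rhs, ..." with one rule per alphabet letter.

  step 3 ⇒ step 4: BBDCBBDCDCCCCCCCDCCCCCCCDCCCCCCC ⇒ AD·AD·DC·CC·AD·AD·DC·CC·DC·CC·CC·CC·CC·CC·CC·CC·DC·CC·CC·CC·CC·CC·CC·CC·DC·CC·CC·CC·CC·CC·CC·CC
    B ↦ AD
    C ↦ CC
    D ↦ DC
  step 2 ⇒ step 3: ADADDCCCDCCCDCCC ⇒ BB·DC·BB·DC·DC·CC·CC·CC·DC·CC·CC·CC·DC·CC·CC·CC
    A ↦ BB

A->BB, B->AD, C->CC, D->DC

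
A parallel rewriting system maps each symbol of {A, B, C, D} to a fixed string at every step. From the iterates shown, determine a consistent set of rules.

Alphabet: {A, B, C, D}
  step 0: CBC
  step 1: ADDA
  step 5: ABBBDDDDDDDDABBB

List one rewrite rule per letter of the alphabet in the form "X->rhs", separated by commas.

  step 0 ⇒ step 1: CBC ⇒ A·DD·A
    B ↦ DD
    C ↦ A
    A ↦ CD  (constrained at step 1)
    D ↦ B  (constrained at step 1)

A->CD, B->DD, C->A, D->B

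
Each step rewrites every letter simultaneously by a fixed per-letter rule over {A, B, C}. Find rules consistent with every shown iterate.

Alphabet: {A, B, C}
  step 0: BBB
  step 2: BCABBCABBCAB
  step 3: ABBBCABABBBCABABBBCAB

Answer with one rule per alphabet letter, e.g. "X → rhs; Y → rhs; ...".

A->BC, B->AB, C->B

  step 2 ⇒ step 3: BCABBCABBCAB ⇒ AB·B·BC·AB·AB·B·BC·AB·AB·B·BC·AB
    A ↦ BC
    B ↦ AB
    C ↦ B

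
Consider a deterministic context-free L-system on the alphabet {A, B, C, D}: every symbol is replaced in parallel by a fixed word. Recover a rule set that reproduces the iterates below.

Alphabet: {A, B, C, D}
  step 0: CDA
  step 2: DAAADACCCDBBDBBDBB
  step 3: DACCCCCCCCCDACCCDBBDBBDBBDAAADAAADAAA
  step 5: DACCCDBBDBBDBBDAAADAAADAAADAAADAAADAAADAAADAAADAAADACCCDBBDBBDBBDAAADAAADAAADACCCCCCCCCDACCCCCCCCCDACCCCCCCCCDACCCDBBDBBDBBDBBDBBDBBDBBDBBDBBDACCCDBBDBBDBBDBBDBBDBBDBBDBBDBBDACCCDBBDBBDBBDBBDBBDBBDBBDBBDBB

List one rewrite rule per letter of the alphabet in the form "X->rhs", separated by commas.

A->CCC, B->A, C->DBB, D->DA

  step 2 ⇒ step 3: DAAADACCCDBBDBBDBB ⇒ DA·CCC·CCC·CCC·DA·CCC·DBB·DBB·DBB·DA·A·A·DA·A·A·DA·A·A
    A ↦ CCC
    B ↦ A
    C ↦ DBB
    D ↦ DA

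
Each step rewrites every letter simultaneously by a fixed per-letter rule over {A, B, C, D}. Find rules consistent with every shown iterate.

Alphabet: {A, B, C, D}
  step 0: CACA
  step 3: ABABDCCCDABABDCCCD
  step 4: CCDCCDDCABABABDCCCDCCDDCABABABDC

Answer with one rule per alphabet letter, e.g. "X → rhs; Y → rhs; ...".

  step 3 ⇒ step 4: ABABDCCCDABABDCCCD ⇒ C·CD·C·CD·DC·AB·AB·AB·DC·C·CD·C·CD·DC·AB·AB·AB·DC
    A ↦ C
    B ↦ CD
    C ↦ AB
    D ↦ DC

A->C, B->CD, C->AB, D->DC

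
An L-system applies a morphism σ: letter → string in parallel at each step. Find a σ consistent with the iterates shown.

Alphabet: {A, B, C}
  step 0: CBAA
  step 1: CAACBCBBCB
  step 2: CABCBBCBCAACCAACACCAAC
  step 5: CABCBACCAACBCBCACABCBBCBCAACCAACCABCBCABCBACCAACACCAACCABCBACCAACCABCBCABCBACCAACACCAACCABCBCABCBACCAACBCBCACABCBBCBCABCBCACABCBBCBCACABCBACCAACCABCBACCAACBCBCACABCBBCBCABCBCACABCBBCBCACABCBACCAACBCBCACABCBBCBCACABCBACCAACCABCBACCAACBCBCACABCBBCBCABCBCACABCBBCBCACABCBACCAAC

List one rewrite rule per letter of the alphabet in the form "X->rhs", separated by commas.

A->BCB, B->AC, C->CA

  step 1 ⇒ step 2: CAACBCBBCB ⇒ CA·BCB·BCB·CA·AC·CA·AC·AC·CA·AC
    A ↦ BCB
    B ↦ AC
    C ↦ CA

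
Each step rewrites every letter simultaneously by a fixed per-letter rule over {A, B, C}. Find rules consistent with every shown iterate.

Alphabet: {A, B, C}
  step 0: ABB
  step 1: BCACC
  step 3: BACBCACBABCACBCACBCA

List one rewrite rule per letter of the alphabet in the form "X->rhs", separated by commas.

  step 0 ⇒ step 1: ABB ⇒ BCA·C·C
    A ↦ BCA
    B ↦ C
    C ↦ BA  (constrained at step 1)

A->BCA, B->C, C->BA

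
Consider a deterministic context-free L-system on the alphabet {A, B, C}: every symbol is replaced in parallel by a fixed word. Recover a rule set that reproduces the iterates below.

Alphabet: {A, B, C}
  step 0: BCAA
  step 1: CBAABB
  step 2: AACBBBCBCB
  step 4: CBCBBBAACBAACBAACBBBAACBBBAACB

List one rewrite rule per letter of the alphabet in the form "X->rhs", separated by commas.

  step 1 ⇒ step 2: CBAABB ⇒ AA·CB·B·B·CB·CB
    A ↦ B
    B ↦ CB
    C ↦ AA

A->B, B->CB, C->AA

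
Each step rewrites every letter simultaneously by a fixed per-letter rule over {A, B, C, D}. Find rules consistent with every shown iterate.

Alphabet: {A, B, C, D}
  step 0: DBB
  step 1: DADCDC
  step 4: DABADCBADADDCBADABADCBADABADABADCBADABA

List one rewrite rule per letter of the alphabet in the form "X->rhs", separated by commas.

  step 0 ⇒ step 1: DBB ⇒ DA·DC·DC
    B ↦ DC
    D ↦ DA
    A ↦ BA  (constrained at step 1)
    C ↦ D  (constrained at step 1)

A->BA, B->DC, C->D, D->DA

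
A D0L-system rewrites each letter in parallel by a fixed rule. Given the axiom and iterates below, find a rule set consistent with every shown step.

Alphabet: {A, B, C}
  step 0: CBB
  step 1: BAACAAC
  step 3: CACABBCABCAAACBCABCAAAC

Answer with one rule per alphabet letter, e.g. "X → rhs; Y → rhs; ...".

A->CA, B->AAC, C->B

  step 0 ⇒ step 1: CBB ⇒ B·AAC·AAC
    B ↦ AAC
    C ↦ B
    A ↦ CA  (constrained at step 1)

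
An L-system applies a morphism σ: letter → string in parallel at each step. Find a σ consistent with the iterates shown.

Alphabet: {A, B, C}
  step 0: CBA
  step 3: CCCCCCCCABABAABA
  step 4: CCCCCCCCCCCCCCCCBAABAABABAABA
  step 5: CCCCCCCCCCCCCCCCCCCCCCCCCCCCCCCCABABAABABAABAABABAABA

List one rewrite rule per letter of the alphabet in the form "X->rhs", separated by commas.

  step 4 ⇒ step 5: CCCCCCCCCCCCCCCCBAABAABABAABA ⇒ CC·CC·CC·CC·CC·CC·CC·CC·CC·CC·CC·CC·CC·CC·CC·CC·A·BA·BA·A·BA·BA·A·BA·A·BA·BA·A·BA
    A ↦ BA
    B ↦ A
    C ↦ CC

A->BA, B->A, C->CC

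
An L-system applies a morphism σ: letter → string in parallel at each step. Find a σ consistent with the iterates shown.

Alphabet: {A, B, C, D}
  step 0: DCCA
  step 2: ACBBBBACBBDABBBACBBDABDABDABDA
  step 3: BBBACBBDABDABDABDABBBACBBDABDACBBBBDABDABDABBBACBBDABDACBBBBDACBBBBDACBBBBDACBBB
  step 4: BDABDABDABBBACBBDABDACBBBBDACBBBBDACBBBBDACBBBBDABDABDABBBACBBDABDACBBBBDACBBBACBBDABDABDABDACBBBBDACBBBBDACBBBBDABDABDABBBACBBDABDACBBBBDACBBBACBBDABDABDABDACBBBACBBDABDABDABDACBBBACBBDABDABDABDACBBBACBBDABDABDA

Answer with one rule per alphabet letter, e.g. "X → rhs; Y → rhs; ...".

  step 3 ⇒ step 4: BBBACBBDABDABDABDABBBACBBDABDACBBBBDABDABDABBBACBBDABDACBBBBDACBBBBDACBBBBDACBBB ⇒ BDA·BDA·BDA·BBB·ACB·BDA·BDA·C·BBB·BDA·C·BBB·BDA·C·BBB·BDA·C·BBB·BDA·BDA·BDA·BBB·ACB·BDA·BDA·C·BBB·BDA·C·BBB·ACB·BDA·BDA·BDA·BDA·C·BBB·BDA·C·BBB·BDA·C·BBB·BDA·BDA·BDA·BBB·ACB·BDA·BDA·C·BBB·BDA·C·BBB·ACB·BDA·BDA·BDA·BDA·C·BBB·ACB·BDA·BDA·BDA·BDA·C·BBB·ACB·BDA·BDA·BDA·BDA·C·BBB·ACB·BDA·BDA·BDA
    A ↦ BBB
    B ↦ BDA
    C ↦ ACB
    D ↦ C

A->BBB, B->BDA, C->ACB, D->C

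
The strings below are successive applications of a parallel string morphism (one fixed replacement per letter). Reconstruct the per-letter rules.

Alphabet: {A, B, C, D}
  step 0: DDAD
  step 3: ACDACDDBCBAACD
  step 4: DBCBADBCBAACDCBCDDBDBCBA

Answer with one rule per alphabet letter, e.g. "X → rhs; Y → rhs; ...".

A->DB, B->CD, C->CB, D->A

  step 3 ⇒ step 4: ACDACDDBCBAACD ⇒ DB·CB·A·DB·CB·A·A·CD·CB·CD·DB·DB·CB·A
    A ↦ DB
    B ↦ CD
    C ↦ CB
    D ↦ A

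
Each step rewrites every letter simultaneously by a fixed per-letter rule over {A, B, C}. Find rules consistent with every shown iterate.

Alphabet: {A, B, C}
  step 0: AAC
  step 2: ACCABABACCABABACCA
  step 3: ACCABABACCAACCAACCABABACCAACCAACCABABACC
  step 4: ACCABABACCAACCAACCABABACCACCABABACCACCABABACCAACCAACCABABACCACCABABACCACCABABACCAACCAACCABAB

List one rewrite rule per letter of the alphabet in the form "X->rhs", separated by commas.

  step 3 ⇒ step 4: ACCABABACCAACCAACCABABACCAACCAACCABABACC ⇒ ACC·AB·AB·ACC·A·ACC·A·ACC·AB·AB·ACC·ACC·AB·AB·ACC·ACC·AB·AB·ACC·A·ACC·A·ACC·AB·AB·ACC·ACC·AB·AB·ACC·ACC·AB·AB·ACC·A·ACC·A·ACC·AB·AB
    A ↦ ACC
    B ↦ A
    C ↦ AB

A->ACC, B->A, C->AB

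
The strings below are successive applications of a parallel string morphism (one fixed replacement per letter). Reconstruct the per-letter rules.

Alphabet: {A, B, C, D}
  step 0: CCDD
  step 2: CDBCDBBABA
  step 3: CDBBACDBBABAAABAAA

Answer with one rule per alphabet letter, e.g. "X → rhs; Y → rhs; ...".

A->AA, B->BA, C->CD, D->B

  step 2 ⇒ step 3: CDBCDBBABA ⇒ CD·B·BA·CD·B·BA·BA·AA·BA·AA
    A ↦ AA
    B ↦ BA
    C ↦ CD
    D ↦ B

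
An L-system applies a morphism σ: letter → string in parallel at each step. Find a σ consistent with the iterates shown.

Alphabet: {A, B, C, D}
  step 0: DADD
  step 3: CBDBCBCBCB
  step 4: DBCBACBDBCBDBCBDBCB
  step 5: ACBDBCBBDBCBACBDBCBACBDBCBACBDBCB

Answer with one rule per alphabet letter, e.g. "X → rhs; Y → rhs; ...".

  step 4 ⇒ step 5: DBCBACBDBCBDBCBDBCB ⇒ A·CB·DB·CB·B·DB·CB·A·CB·DB·CB·A·CB·DB·CB·A·CB·DB·CB
    A ↦ B
    B ↦ CB
    C ↦ DB
    D ↦ A

A->B, B->CB, C->DB, D->A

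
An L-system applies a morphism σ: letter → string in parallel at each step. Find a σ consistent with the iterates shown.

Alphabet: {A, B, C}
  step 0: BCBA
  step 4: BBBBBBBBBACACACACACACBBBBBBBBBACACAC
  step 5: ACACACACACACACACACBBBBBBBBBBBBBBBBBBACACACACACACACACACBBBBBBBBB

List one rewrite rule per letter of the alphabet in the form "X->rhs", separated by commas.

A->B, B->AC, C->BB

  step 4 ⇒ step 5: BBBBBBBBBACACACACACACBBBBBBBBBACACAC ⇒ AC·AC·AC·AC·AC·AC·AC·AC·AC·B·BB·B·BB·B·BB·B·BB·B·BB·B·BB·AC·AC·AC·AC·AC·AC·AC·AC·AC·B·BB·B·BB·B·BB
    A ↦ B
    B ↦ AC
    C ↦ BB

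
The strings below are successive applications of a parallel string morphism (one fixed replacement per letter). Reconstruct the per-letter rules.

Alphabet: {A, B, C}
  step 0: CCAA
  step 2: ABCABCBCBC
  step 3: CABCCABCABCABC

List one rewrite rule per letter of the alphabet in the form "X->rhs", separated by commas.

A->C, B->A, C->BC

  step 2 ⇒ step 3: ABCABCBCBC ⇒ C·A·BC·C·A·BC·A·BC·A·BC
    A ↦ C
    B ↦ A
    C ↦ BC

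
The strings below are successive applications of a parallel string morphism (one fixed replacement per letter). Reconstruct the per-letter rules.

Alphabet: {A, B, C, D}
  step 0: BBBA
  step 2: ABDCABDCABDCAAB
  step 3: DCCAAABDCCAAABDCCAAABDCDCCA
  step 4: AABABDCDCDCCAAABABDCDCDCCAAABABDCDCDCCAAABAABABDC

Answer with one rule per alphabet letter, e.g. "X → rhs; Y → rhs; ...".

A->DC, B->CA, C->AB, D->A

  step 3 ⇒ step 4: DCCAAABDCCAAABDCCAAABDCDCCA ⇒ A·AB·AB·DC·DC·DC·CA·A·AB·AB·DC·DC·DC·CA·A·AB·AB·DC·DC·DC·CA·A·AB·A·AB·AB·DC
    A ↦ DC
    B ↦ CA
    C ↦ AB
    D ↦ A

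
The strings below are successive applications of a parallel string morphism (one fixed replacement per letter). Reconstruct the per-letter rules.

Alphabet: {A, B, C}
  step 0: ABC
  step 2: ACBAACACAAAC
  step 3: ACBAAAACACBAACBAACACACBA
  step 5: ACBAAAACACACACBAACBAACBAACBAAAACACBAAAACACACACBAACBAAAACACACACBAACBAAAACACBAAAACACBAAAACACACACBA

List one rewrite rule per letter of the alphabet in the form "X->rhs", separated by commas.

  step 2 ⇒ step 3: ACBAACACAAAC ⇒ AC·BA·AA·AC·AC·BA·AC·BA·AC·AC·AC·BA
    A ↦ AC
    B ↦ AA
    C ↦ BA

A->AC, B->AA, C->BA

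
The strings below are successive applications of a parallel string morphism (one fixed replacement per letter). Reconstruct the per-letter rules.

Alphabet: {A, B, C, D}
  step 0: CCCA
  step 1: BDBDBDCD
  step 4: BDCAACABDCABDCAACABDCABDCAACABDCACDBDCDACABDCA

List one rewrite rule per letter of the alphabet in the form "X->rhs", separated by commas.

A->CD, B->A, C->BD, D->CA

  step 0 ⇒ step 1: CCCA ⇒ BD·BD·BD·CD
    A ↦ CD
    C ↦ BD
    B ↦ A  (constrained at step 1)
    D ↦ CA  (constrained at step 1)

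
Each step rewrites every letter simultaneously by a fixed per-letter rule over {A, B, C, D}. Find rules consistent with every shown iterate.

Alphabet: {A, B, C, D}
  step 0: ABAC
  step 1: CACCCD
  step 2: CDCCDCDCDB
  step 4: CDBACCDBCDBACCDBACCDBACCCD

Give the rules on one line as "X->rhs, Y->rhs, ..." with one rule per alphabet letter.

A->C, B->AC, C->CD, D->B

  step 1 ⇒ step 2: CACCCD ⇒ CD·C·CD·CD·CD·B
    A ↦ C
    C ↦ CD
    D ↦ B
  step 0 ⇒ step 1: ABAC ⇒ C·AC·C·CD
    B ↦ AC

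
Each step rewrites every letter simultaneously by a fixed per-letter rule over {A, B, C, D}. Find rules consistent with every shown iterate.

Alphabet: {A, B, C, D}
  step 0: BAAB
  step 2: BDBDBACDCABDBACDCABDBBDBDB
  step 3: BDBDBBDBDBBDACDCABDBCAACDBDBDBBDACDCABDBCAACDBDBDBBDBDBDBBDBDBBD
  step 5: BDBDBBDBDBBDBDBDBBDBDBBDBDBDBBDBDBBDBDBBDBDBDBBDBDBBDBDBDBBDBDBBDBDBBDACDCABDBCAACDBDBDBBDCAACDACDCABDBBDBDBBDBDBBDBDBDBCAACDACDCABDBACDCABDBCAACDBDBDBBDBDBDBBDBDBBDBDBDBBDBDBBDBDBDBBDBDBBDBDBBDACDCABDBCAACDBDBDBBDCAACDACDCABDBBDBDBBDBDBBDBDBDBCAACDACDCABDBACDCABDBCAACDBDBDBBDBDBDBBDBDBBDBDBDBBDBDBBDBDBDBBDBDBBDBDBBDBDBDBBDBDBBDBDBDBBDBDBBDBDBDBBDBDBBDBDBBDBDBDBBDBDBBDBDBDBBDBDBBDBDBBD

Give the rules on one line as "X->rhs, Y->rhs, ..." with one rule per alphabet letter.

A->ACD, B->BD, C->CA, D->BDB

  step 2 ⇒ step 3: BDBDBACDCABDBACDCABDBBDBDB ⇒ BD·BDB·BD·BDB·BD·ACD·CA·BDB·CA·ACD·BD·BDB·BD·ACD·CA·BDB·CA·ACD·BD·BDB·BD·BD·BDB·BD·BDB·BD
    A ↦ ACD
    B ↦ BD
    C ↦ CA
    D ↦ BDB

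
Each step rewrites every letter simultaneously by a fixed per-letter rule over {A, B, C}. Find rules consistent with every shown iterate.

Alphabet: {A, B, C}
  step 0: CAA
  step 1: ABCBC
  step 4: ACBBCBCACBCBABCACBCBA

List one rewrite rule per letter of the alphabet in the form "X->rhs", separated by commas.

A->BC, B->CB, C->A

  step 0 ⇒ step 1: CAA ⇒ A·BC·BC
    A ↦ BC
    C ↦ A
    B ↦ CB  (constrained at step 1)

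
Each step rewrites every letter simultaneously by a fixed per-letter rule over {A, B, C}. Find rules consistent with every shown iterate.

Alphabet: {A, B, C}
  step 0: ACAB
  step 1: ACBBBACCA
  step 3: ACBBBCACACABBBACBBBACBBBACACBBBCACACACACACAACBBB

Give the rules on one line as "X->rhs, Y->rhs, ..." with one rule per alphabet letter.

  step 0 ⇒ step 1: ACAB ⇒ AC·BBB·AC·CA
    A ↦ AC
    B ↦ CA
    C ↦ BBB

A->AC, B->CA, C->BBB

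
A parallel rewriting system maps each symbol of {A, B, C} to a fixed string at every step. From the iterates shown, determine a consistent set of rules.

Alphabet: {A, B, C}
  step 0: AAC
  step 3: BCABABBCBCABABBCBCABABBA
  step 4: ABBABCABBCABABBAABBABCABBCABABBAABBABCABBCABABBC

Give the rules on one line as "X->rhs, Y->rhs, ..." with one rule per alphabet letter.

A->BC, B->AB, C->BA

  step 3 ⇒ step 4: BCABABBCBCABABBCBCABABBA ⇒ AB·BA·BC·AB·BC·AB·AB·BA·AB·BA·BC·AB·BC·AB·AB·BA·AB·BA·BC·AB·BC·AB·AB·BC
    A ↦ BC
    B ↦ AB
    C ↦ BA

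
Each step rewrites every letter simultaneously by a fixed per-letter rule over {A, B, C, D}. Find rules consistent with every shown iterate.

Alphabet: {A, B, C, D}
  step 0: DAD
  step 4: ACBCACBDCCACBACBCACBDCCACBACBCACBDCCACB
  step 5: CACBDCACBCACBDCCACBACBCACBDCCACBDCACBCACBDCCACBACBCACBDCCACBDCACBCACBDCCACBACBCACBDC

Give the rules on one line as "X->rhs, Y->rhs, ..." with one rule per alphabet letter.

  step 4 ⇒ step 5: ACBCACBDCCACBACBCACBDCCACBACBCACBDCCACB ⇒ C·ACB·DC·ACB·C·ACB·DC·C·ACB·ACB·C·ACB·DC·C·ACB·DC·ACB·C·ACB·DC·C·ACB·ACB·C·ACB·DC·C·ACB·DC·ACB·C·ACB·DC·C·ACB·ACB·C·ACB·DC
    A ↦ C
    B ↦ DC
    C ↦ ACB
    D ↦ C

A->C, B->DC, C->ACB, D->C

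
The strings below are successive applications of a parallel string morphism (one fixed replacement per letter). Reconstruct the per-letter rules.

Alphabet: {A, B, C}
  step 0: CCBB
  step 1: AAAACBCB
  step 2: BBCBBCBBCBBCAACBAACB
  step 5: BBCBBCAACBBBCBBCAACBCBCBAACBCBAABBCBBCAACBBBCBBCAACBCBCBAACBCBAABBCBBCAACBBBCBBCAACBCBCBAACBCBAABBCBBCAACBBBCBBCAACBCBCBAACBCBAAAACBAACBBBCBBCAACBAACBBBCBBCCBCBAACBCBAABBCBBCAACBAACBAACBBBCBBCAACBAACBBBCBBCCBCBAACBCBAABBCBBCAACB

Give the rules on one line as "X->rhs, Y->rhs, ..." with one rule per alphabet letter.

A->BBC, B->CB, C->AA

  step 1 ⇒ step 2: AAAACBCB ⇒ BBC·BBC·BBC·BBC·AA·CB·AA·CB
    A ↦ BBC
    B ↦ CB
    C ↦ AA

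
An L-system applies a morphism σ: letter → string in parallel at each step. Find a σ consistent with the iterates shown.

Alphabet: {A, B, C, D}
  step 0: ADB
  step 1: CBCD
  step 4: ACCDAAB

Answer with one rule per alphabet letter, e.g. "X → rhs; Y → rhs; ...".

  step 0 ⇒ step 1: ADB ⇒ C·B·CD
    A ↦ C
    B ↦ CD
    D ↦ B
    C ↦ A  (constrained at step 1)

A->C, B->CD, C->A, D->B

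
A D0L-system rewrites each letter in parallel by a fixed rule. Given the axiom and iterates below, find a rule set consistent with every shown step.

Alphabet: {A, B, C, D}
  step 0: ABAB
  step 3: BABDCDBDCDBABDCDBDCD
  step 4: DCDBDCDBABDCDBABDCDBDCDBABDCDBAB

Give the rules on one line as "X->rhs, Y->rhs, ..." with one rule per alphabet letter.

A->B, B->DCD, C->A, D->B

  step 3 ⇒ step 4: BABDCDBDCDBABDCDBDCD ⇒ DCD·B·DCD·B·A·B·DCD·B·A·B·DCD·B·DCD·B·A·B·DCD·B·A·B
    A ↦ B
    B ↦ DCD
    C ↦ A
    D ↦ B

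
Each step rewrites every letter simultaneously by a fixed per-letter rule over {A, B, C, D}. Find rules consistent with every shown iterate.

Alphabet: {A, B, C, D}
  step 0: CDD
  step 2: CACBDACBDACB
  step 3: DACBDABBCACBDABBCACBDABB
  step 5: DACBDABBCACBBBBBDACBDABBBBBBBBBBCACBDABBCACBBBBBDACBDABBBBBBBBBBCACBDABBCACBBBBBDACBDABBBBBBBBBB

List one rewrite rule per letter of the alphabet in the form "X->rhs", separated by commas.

A->CB, B->BB, C->DA, D->CA

  step 2 ⇒ step 3: CACBDACBDACB ⇒ DA·CB·DA·BB·CA·CB·DA·BB·CA·CB·DA·BB
    A ↦ CB
    B ↦ BB
    C ↦ DA
    D ↦ CA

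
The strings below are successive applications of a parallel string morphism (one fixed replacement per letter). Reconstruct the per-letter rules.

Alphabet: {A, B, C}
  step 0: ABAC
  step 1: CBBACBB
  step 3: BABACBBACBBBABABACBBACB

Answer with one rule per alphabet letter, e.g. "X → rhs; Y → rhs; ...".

  step 0 ⇒ step 1: ABAC ⇒ CB·BA·CB·B
    A ↦ CB
    B ↦ BA
    C ↦ B

A->CB, B->BA, C->B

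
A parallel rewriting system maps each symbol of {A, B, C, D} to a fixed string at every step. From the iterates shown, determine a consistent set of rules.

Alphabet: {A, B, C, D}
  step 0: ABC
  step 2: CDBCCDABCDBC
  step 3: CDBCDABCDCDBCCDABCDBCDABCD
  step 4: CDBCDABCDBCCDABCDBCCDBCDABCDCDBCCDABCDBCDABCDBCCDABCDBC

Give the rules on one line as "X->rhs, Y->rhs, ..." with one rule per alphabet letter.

A->C, B->DAB, C->CD, D->BC

  step 3 ⇒ step 4: CDBCDABCDCDBCCDABCDBCDABCD ⇒ CD·BC·DAB·CD·BC·C·DAB·CD·BC·CD·BC·DAB·CD·CD·BC·C·DAB·CD·BC·DAB·CD·BC·C·DAB·CD·BC
    A ↦ C
    B ↦ DAB
    C ↦ CD
    D ↦ BC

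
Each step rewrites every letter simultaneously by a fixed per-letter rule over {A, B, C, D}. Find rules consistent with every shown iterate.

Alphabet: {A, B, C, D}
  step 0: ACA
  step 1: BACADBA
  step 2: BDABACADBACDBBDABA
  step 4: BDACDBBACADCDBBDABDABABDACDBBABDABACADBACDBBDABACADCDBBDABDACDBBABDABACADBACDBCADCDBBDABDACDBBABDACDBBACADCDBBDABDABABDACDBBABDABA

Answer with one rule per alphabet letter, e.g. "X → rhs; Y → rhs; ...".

A->BA, B->BDA, C->CAD, D->CDB

  step 1 ⇒ step 2: BACADBA ⇒ BDA·BA·CAD·BA·CDB·BDA·BA
    A ↦ BA
    B ↦ BDA
    C ↦ CAD
    D ↦ CDB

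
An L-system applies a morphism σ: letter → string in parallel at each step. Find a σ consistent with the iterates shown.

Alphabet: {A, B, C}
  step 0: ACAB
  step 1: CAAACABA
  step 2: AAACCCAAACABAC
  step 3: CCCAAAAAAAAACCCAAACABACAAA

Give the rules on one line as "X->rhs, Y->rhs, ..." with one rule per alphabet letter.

A->C, B->ABA, C->AAA

  step 2 ⇒ step 3: AAACCCAAACABAC ⇒ C·C·C·AAA·AAA·AAA·C·C·C·AAA·C·ABA·C·AAA
    A ↦ C
    B ↦ ABA
    C ↦ AAA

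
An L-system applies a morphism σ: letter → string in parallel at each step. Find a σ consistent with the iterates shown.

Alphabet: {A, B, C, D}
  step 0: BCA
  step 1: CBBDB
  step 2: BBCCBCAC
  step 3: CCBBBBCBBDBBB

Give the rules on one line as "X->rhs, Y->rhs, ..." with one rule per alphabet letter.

A->DB, B->C, C->BB, D->BCA

  step 2 ⇒ step 3: BBCCBCAC ⇒ C·C·BB·BB·C·BB·DB·BB
    A ↦ DB
    B ↦ C
    C ↦ BB
  step 1 ⇒ step 2: CBBDB ⇒ BB·C·C·BCA·C
    D ↦ BCA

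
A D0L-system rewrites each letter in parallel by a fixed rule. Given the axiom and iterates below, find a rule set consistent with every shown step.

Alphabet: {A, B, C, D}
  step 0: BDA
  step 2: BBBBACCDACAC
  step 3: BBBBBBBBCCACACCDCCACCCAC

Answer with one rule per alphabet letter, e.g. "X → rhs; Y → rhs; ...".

A->CC, B->BB, C->AC, D->CD

  step 2 ⇒ step 3: BBBBACCDACAC ⇒ BB·BB·BB·BB·CC·AC·AC·CD·CC·AC·CC·AC
    A ↦ CC
    B ↦ BB
    C ↦ AC
    D ↦ CD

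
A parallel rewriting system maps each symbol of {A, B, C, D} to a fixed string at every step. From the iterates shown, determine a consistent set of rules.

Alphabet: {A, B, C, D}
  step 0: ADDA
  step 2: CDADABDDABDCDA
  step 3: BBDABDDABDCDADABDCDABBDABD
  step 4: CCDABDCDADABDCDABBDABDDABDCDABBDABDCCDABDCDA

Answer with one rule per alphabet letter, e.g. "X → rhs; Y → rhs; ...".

  step 3 ⇒ step 4: BBDABDDABDCDADABDCDABBDABD ⇒ C·C·DA·BD·C·DA·DA·BD·C·DA·BB·DA·BD·DA·BD·C·DA·BB·DA·BD·C·C·DA·BD·C·DA
    A ↦ BD
    B ↦ C
    C ↦ BB
    D ↦ DA

A->BD, B->C, C->BB, D->DA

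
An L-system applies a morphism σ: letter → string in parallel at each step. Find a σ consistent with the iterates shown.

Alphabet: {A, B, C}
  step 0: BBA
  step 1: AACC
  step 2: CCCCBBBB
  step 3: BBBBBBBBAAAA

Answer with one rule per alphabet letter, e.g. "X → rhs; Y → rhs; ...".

  step 2 ⇒ step 3: CCCCBBBB ⇒ BB·BB·BB·BB·A·A·A·A
    B ↦ A
    C ↦ BB
  step 0 ⇒ step 1: BBA ⇒ A·A·CC
    A ↦ CC

A->CC, B->A, C->BB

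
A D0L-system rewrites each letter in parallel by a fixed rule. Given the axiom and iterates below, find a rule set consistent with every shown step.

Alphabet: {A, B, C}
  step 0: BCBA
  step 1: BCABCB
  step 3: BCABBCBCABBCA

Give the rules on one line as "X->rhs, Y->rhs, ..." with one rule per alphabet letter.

  step 0 ⇒ step 1: BCBA ⇒ BC·A·BC·B
    A ↦ B
    B ↦ BC
    C ↦ A

A->B, B->BC, C->A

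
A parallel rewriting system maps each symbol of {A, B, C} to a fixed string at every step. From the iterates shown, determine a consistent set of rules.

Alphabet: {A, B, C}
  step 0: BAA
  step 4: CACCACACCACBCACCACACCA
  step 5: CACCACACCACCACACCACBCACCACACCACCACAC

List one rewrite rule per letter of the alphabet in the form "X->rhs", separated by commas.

  step 4 ⇒ step 5: CACCACACCACBCACCACACCA ⇒ CA·C·CA·CA·C·CA·C·CA·CA·C·CA·CB·CA·C·CA·CA·C·CA·C·CA·CA·C
    A ↦ C
    B ↦ CB
    C ↦ CA

A->C, B->CB, C->CA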